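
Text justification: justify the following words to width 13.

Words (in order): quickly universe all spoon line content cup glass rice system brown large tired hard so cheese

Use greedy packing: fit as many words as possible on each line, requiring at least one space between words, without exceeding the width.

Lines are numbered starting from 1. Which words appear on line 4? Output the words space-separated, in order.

Answer: content cup

Derivation:
Line 1: ['quickly'] (min_width=7, slack=6)
Line 2: ['universe', 'all'] (min_width=12, slack=1)
Line 3: ['spoon', 'line'] (min_width=10, slack=3)
Line 4: ['content', 'cup'] (min_width=11, slack=2)
Line 5: ['glass', 'rice'] (min_width=10, slack=3)
Line 6: ['system', 'brown'] (min_width=12, slack=1)
Line 7: ['large', 'tired'] (min_width=11, slack=2)
Line 8: ['hard', 'so'] (min_width=7, slack=6)
Line 9: ['cheese'] (min_width=6, slack=7)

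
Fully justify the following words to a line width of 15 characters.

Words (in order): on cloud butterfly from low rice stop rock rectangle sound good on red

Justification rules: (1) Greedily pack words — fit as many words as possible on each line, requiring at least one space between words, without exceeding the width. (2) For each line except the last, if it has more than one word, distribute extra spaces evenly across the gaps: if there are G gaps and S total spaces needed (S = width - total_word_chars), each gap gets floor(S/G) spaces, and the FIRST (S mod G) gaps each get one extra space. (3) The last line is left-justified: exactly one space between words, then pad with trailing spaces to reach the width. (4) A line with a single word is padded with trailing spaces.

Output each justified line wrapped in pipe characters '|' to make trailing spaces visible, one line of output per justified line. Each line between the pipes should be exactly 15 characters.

Line 1: ['on', 'cloud'] (min_width=8, slack=7)
Line 2: ['butterfly', 'from'] (min_width=14, slack=1)
Line 3: ['low', 'rice', 'stop'] (min_width=13, slack=2)
Line 4: ['rock', 'rectangle'] (min_width=14, slack=1)
Line 5: ['sound', 'good', 'on'] (min_width=13, slack=2)
Line 6: ['red'] (min_width=3, slack=12)

Answer: |on        cloud|
|butterfly  from|
|low  rice  stop|
|rock  rectangle|
|sound  good  on|
|red            |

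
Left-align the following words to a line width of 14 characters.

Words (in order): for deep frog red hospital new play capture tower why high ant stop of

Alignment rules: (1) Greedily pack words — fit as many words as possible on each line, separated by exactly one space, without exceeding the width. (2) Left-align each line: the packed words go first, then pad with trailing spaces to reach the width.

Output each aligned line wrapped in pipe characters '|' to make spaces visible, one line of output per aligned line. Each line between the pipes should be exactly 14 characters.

Answer: |for deep frog |
|red hospital  |
|new play      |
|capture tower |
|why high ant  |
|stop of       |

Derivation:
Line 1: ['for', 'deep', 'frog'] (min_width=13, slack=1)
Line 2: ['red', 'hospital'] (min_width=12, slack=2)
Line 3: ['new', 'play'] (min_width=8, slack=6)
Line 4: ['capture', 'tower'] (min_width=13, slack=1)
Line 5: ['why', 'high', 'ant'] (min_width=12, slack=2)
Line 6: ['stop', 'of'] (min_width=7, slack=7)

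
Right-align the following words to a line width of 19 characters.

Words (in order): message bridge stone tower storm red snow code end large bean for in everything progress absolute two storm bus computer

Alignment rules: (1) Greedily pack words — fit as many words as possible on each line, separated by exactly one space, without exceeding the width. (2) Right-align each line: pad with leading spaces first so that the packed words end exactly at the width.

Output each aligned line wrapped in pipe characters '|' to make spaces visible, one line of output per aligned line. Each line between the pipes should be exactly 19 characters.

Line 1: ['message', 'bridge'] (min_width=14, slack=5)
Line 2: ['stone', 'tower', 'storm'] (min_width=17, slack=2)
Line 3: ['red', 'snow', 'code', 'end'] (min_width=17, slack=2)
Line 4: ['large', 'bean', 'for', 'in'] (min_width=17, slack=2)
Line 5: ['everything', 'progress'] (min_width=19, slack=0)
Line 6: ['absolute', 'two', 'storm'] (min_width=18, slack=1)
Line 7: ['bus', 'computer'] (min_width=12, slack=7)

Answer: |     message bridge|
|  stone tower storm|
|  red snow code end|
|  large bean for in|
|everything progress|
| absolute two storm|
|       bus computer|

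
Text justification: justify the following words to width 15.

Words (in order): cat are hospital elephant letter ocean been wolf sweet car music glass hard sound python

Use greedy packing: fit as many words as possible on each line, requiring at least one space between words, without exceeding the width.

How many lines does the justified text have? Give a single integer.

Line 1: ['cat', 'are'] (min_width=7, slack=8)
Line 2: ['hospital'] (min_width=8, slack=7)
Line 3: ['elephant', 'letter'] (min_width=15, slack=0)
Line 4: ['ocean', 'been', 'wolf'] (min_width=15, slack=0)
Line 5: ['sweet', 'car', 'music'] (min_width=15, slack=0)
Line 6: ['glass', 'hard'] (min_width=10, slack=5)
Line 7: ['sound', 'python'] (min_width=12, slack=3)
Total lines: 7

Answer: 7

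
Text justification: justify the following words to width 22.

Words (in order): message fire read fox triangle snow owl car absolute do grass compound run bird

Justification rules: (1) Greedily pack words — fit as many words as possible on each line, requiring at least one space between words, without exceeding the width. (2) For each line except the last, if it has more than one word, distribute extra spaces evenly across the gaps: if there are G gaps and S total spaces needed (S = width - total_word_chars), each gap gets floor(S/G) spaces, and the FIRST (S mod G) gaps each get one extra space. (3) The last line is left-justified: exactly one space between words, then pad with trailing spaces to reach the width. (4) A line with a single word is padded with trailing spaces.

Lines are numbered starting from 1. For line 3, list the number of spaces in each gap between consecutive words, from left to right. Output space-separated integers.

Answer: 4 3

Derivation:
Line 1: ['message', 'fire', 'read', 'fox'] (min_width=21, slack=1)
Line 2: ['triangle', 'snow', 'owl', 'car'] (min_width=21, slack=1)
Line 3: ['absolute', 'do', 'grass'] (min_width=17, slack=5)
Line 4: ['compound', 'run', 'bird'] (min_width=17, slack=5)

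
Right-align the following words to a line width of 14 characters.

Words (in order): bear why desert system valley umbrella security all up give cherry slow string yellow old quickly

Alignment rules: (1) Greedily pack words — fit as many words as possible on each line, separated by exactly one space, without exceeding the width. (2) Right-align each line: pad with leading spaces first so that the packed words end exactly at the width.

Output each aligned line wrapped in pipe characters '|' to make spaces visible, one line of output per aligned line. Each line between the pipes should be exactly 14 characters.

Answer: |      bear why|
| desert system|
|        valley|
|      umbrella|
|  security all|
|up give cherry|
|   slow string|
|    yellow old|
|       quickly|

Derivation:
Line 1: ['bear', 'why'] (min_width=8, slack=6)
Line 2: ['desert', 'system'] (min_width=13, slack=1)
Line 3: ['valley'] (min_width=6, slack=8)
Line 4: ['umbrella'] (min_width=8, slack=6)
Line 5: ['security', 'all'] (min_width=12, slack=2)
Line 6: ['up', 'give', 'cherry'] (min_width=14, slack=0)
Line 7: ['slow', 'string'] (min_width=11, slack=3)
Line 8: ['yellow', 'old'] (min_width=10, slack=4)
Line 9: ['quickly'] (min_width=7, slack=7)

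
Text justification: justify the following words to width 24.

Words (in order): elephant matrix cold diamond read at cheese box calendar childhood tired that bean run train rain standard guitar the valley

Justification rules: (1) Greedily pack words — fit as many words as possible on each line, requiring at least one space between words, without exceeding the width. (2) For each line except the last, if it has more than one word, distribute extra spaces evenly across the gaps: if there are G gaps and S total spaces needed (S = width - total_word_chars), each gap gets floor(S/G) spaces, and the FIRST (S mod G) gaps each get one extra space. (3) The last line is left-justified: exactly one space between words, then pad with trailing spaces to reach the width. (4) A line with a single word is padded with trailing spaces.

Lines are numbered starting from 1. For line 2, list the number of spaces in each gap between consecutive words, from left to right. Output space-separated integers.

Answer: 2 2 1

Derivation:
Line 1: ['elephant', 'matrix', 'cold'] (min_width=20, slack=4)
Line 2: ['diamond', 'read', 'at', 'cheese'] (min_width=22, slack=2)
Line 3: ['box', 'calendar', 'childhood'] (min_width=22, slack=2)
Line 4: ['tired', 'that', 'bean', 'run'] (min_width=19, slack=5)
Line 5: ['train', 'rain', 'standard'] (min_width=19, slack=5)
Line 6: ['guitar', 'the', 'valley'] (min_width=17, slack=7)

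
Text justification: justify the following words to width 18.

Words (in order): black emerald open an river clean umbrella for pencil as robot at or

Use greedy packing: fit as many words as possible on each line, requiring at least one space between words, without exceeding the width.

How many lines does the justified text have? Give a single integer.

Answer: 5

Derivation:
Line 1: ['black', 'emerald', 'open'] (min_width=18, slack=0)
Line 2: ['an', 'river', 'clean'] (min_width=14, slack=4)
Line 3: ['umbrella', 'for'] (min_width=12, slack=6)
Line 4: ['pencil', 'as', 'robot', 'at'] (min_width=18, slack=0)
Line 5: ['or'] (min_width=2, slack=16)
Total lines: 5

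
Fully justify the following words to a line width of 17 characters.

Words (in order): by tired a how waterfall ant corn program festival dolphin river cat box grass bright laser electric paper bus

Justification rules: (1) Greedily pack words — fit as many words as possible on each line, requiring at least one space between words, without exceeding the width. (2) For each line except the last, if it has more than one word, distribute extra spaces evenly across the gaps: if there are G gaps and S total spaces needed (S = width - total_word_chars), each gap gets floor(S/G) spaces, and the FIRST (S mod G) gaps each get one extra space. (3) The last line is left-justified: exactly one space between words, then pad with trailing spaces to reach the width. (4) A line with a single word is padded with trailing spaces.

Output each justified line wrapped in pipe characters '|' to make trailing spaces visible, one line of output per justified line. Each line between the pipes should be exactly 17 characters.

Answer: |by  tired  a  how|
|waterfall     ant|
|corn      program|
|festival  dolphin|
|river   cat   box|
|grass      bright|
|laser    electric|
|paper bus        |

Derivation:
Line 1: ['by', 'tired', 'a', 'how'] (min_width=14, slack=3)
Line 2: ['waterfall', 'ant'] (min_width=13, slack=4)
Line 3: ['corn', 'program'] (min_width=12, slack=5)
Line 4: ['festival', 'dolphin'] (min_width=16, slack=1)
Line 5: ['river', 'cat', 'box'] (min_width=13, slack=4)
Line 6: ['grass', 'bright'] (min_width=12, slack=5)
Line 7: ['laser', 'electric'] (min_width=14, slack=3)
Line 8: ['paper', 'bus'] (min_width=9, slack=8)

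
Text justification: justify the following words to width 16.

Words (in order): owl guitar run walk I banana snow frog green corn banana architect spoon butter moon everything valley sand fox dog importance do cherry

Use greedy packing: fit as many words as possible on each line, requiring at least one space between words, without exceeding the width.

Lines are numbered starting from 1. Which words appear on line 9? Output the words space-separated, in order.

Answer: dog importance

Derivation:
Line 1: ['owl', 'guitar', 'run'] (min_width=14, slack=2)
Line 2: ['walk', 'I', 'banana'] (min_width=13, slack=3)
Line 3: ['snow', 'frog', 'green'] (min_width=15, slack=1)
Line 4: ['corn', 'banana'] (min_width=11, slack=5)
Line 5: ['architect', 'spoon'] (min_width=15, slack=1)
Line 6: ['butter', 'moon'] (min_width=11, slack=5)
Line 7: ['everything'] (min_width=10, slack=6)
Line 8: ['valley', 'sand', 'fox'] (min_width=15, slack=1)
Line 9: ['dog', 'importance'] (min_width=14, slack=2)
Line 10: ['do', 'cherry'] (min_width=9, slack=7)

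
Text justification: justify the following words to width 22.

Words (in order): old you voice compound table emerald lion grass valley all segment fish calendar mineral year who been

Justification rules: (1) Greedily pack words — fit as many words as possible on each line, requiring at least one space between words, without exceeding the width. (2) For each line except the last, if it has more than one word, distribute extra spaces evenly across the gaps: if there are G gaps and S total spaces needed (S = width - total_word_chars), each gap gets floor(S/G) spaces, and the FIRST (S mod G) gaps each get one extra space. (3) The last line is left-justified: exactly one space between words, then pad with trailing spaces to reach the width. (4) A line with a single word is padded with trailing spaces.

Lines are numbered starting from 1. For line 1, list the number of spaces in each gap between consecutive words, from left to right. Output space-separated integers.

Answer: 1 1 1

Derivation:
Line 1: ['old', 'you', 'voice', 'compound'] (min_width=22, slack=0)
Line 2: ['table', 'emerald', 'lion'] (min_width=18, slack=4)
Line 3: ['grass', 'valley', 'all'] (min_width=16, slack=6)
Line 4: ['segment', 'fish', 'calendar'] (min_width=21, slack=1)
Line 5: ['mineral', 'year', 'who', 'been'] (min_width=21, slack=1)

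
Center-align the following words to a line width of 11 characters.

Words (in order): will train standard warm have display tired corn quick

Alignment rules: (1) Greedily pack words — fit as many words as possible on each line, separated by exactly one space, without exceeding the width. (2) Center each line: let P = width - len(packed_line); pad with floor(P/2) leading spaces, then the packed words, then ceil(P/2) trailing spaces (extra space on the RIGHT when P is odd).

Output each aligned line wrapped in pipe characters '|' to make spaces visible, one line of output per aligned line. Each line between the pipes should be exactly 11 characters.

Answer: |will train |
| standard  |
| warm have |
|  display  |
|tired corn |
|   quick   |

Derivation:
Line 1: ['will', 'train'] (min_width=10, slack=1)
Line 2: ['standard'] (min_width=8, slack=3)
Line 3: ['warm', 'have'] (min_width=9, slack=2)
Line 4: ['display'] (min_width=7, slack=4)
Line 5: ['tired', 'corn'] (min_width=10, slack=1)
Line 6: ['quick'] (min_width=5, slack=6)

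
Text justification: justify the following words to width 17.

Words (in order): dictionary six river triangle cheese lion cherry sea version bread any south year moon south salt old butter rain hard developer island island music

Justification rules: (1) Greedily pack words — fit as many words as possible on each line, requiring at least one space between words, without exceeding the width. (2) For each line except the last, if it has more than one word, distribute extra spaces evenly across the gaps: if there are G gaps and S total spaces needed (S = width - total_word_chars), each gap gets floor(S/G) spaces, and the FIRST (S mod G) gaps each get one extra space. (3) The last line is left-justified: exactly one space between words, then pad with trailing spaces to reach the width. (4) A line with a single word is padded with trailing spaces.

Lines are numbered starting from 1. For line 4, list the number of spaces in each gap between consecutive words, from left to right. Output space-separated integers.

Answer: 8

Derivation:
Line 1: ['dictionary', 'six'] (min_width=14, slack=3)
Line 2: ['river', 'triangle'] (min_width=14, slack=3)
Line 3: ['cheese', 'lion'] (min_width=11, slack=6)
Line 4: ['cherry', 'sea'] (min_width=10, slack=7)
Line 5: ['version', 'bread', 'any'] (min_width=17, slack=0)
Line 6: ['south', 'year', 'moon'] (min_width=15, slack=2)
Line 7: ['south', 'salt', 'old'] (min_width=14, slack=3)
Line 8: ['butter', 'rain', 'hard'] (min_width=16, slack=1)
Line 9: ['developer', 'island'] (min_width=16, slack=1)
Line 10: ['island', 'music'] (min_width=12, slack=5)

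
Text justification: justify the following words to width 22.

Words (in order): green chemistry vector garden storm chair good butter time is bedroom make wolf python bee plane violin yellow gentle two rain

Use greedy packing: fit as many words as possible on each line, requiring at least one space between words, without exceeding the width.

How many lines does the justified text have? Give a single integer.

Line 1: ['green', 'chemistry', 'vector'] (min_width=22, slack=0)
Line 2: ['garden', 'storm', 'chair'] (min_width=18, slack=4)
Line 3: ['good', 'butter', 'time', 'is'] (min_width=19, slack=3)
Line 4: ['bedroom', 'make', 'wolf'] (min_width=17, slack=5)
Line 5: ['python', 'bee', 'plane'] (min_width=16, slack=6)
Line 6: ['violin', 'yellow', 'gentle'] (min_width=20, slack=2)
Line 7: ['two', 'rain'] (min_width=8, slack=14)
Total lines: 7

Answer: 7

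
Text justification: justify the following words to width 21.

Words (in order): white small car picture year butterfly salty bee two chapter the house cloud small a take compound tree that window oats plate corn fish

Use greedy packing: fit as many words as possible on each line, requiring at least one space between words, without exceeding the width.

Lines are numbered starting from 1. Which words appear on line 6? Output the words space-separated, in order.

Answer: compound tree that

Derivation:
Line 1: ['white', 'small', 'car'] (min_width=15, slack=6)
Line 2: ['picture', 'year'] (min_width=12, slack=9)
Line 3: ['butterfly', 'salty', 'bee'] (min_width=19, slack=2)
Line 4: ['two', 'chapter', 'the', 'house'] (min_width=21, slack=0)
Line 5: ['cloud', 'small', 'a', 'take'] (min_width=18, slack=3)
Line 6: ['compound', 'tree', 'that'] (min_width=18, slack=3)
Line 7: ['window', 'oats', 'plate'] (min_width=17, slack=4)
Line 8: ['corn', 'fish'] (min_width=9, slack=12)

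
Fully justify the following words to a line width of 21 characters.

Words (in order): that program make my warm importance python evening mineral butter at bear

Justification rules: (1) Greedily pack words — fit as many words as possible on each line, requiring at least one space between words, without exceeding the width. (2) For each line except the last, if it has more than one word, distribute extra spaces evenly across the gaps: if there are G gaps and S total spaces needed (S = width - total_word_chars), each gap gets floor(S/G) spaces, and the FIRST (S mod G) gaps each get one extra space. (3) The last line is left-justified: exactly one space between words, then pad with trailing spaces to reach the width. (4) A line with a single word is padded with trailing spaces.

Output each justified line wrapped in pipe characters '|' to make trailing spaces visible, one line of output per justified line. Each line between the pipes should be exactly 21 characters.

Answer: |that  program make my|
|warm       importance|
|python        evening|
|mineral   butter   at|
|bear                 |

Derivation:
Line 1: ['that', 'program', 'make', 'my'] (min_width=20, slack=1)
Line 2: ['warm', 'importance'] (min_width=15, slack=6)
Line 3: ['python', 'evening'] (min_width=14, slack=7)
Line 4: ['mineral', 'butter', 'at'] (min_width=17, slack=4)
Line 5: ['bear'] (min_width=4, slack=17)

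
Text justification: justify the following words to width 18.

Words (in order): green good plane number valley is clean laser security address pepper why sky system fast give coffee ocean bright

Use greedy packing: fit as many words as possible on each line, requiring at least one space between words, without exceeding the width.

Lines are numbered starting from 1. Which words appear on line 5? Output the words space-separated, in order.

Answer: pepper why sky

Derivation:
Line 1: ['green', 'good', 'plane'] (min_width=16, slack=2)
Line 2: ['number', 'valley', 'is'] (min_width=16, slack=2)
Line 3: ['clean', 'laser'] (min_width=11, slack=7)
Line 4: ['security', 'address'] (min_width=16, slack=2)
Line 5: ['pepper', 'why', 'sky'] (min_width=14, slack=4)
Line 6: ['system', 'fast', 'give'] (min_width=16, slack=2)
Line 7: ['coffee', 'ocean'] (min_width=12, slack=6)
Line 8: ['bright'] (min_width=6, slack=12)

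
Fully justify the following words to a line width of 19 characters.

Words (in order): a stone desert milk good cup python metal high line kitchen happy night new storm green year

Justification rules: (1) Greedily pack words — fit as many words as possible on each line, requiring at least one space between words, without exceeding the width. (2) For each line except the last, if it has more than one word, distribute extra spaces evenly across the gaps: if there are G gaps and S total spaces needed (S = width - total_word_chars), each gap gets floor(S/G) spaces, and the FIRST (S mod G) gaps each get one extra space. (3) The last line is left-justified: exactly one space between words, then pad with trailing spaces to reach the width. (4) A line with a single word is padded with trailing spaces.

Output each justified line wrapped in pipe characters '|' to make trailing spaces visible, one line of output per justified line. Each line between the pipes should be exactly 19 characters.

Answer: |a stone desert milk|
|good   cup   python|
|metal   high   line|
|kitchen happy night|
|new   storm   green|
|year               |

Derivation:
Line 1: ['a', 'stone', 'desert', 'milk'] (min_width=19, slack=0)
Line 2: ['good', 'cup', 'python'] (min_width=15, slack=4)
Line 3: ['metal', 'high', 'line'] (min_width=15, slack=4)
Line 4: ['kitchen', 'happy', 'night'] (min_width=19, slack=0)
Line 5: ['new', 'storm', 'green'] (min_width=15, slack=4)
Line 6: ['year'] (min_width=4, slack=15)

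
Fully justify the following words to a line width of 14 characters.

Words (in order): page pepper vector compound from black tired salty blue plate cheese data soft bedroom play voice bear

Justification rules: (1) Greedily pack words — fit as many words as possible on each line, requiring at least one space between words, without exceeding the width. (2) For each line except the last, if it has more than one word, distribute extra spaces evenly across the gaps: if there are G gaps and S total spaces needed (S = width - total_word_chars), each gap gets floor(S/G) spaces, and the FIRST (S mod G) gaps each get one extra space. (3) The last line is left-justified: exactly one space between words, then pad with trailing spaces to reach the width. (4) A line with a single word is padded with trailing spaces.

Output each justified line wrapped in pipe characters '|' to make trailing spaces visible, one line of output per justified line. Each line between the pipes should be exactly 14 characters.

Answer: |page    pepper|
|vector        |
|compound  from|
|black    tired|
|salty     blue|
|plate   cheese|
|data      soft|
|bedroom   play|
|voice bear    |

Derivation:
Line 1: ['page', 'pepper'] (min_width=11, slack=3)
Line 2: ['vector'] (min_width=6, slack=8)
Line 3: ['compound', 'from'] (min_width=13, slack=1)
Line 4: ['black', 'tired'] (min_width=11, slack=3)
Line 5: ['salty', 'blue'] (min_width=10, slack=4)
Line 6: ['plate', 'cheese'] (min_width=12, slack=2)
Line 7: ['data', 'soft'] (min_width=9, slack=5)
Line 8: ['bedroom', 'play'] (min_width=12, slack=2)
Line 9: ['voice', 'bear'] (min_width=10, slack=4)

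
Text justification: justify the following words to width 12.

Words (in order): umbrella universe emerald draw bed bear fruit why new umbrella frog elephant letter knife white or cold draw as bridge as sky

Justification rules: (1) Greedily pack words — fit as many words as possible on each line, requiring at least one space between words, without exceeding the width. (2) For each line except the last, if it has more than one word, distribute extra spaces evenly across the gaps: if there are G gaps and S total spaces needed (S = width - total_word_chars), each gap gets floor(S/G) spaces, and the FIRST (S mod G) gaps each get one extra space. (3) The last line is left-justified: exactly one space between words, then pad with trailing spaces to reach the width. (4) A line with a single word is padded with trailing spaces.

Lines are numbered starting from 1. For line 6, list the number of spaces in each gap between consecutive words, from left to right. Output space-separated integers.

Line 1: ['umbrella'] (min_width=8, slack=4)
Line 2: ['universe'] (min_width=8, slack=4)
Line 3: ['emerald', 'draw'] (min_width=12, slack=0)
Line 4: ['bed', 'bear'] (min_width=8, slack=4)
Line 5: ['fruit', 'why'] (min_width=9, slack=3)
Line 6: ['new', 'umbrella'] (min_width=12, slack=0)
Line 7: ['frog'] (min_width=4, slack=8)
Line 8: ['elephant'] (min_width=8, slack=4)
Line 9: ['letter', 'knife'] (min_width=12, slack=0)
Line 10: ['white', 'or'] (min_width=8, slack=4)
Line 11: ['cold', 'draw', 'as'] (min_width=12, slack=0)
Line 12: ['bridge', 'as'] (min_width=9, slack=3)
Line 13: ['sky'] (min_width=3, slack=9)

Answer: 1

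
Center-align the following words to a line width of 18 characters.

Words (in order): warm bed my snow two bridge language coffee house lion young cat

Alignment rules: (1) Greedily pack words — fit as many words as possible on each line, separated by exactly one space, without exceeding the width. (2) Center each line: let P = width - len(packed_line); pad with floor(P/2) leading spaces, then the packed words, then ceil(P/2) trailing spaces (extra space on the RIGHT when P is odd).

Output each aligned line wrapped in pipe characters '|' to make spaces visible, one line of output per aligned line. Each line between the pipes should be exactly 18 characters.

Answer: | warm bed my snow |
|    two bridge    |
| language coffee  |
| house lion young |
|       cat        |

Derivation:
Line 1: ['warm', 'bed', 'my', 'snow'] (min_width=16, slack=2)
Line 2: ['two', 'bridge'] (min_width=10, slack=8)
Line 3: ['language', 'coffee'] (min_width=15, slack=3)
Line 4: ['house', 'lion', 'young'] (min_width=16, slack=2)
Line 5: ['cat'] (min_width=3, slack=15)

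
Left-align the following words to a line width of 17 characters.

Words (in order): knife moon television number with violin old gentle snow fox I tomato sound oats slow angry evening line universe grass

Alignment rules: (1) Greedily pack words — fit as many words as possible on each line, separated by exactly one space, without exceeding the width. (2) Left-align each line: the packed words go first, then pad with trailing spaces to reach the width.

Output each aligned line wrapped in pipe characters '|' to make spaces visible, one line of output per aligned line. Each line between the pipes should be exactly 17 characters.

Answer: |knife moon       |
|television number|
|with violin old  |
|gentle snow fox I|
|tomato sound oats|
|slow angry       |
|evening line     |
|universe grass   |

Derivation:
Line 1: ['knife', 'moon'] (min_width=10, slack=7)
Line 2: ['television', 'number'] (min_width=17, slack=0)
Line 3: ['with', 'violin', 'old'] (min_width=15, slack=2)
Line 4: ['gentle', 'snow', 'fox', 'I'] (min_width=17, slack=0)
Line 5: ['tomato', 'sound', 'oats'] (min_width=17, slack=0)
Line 6: ['slow', 'angry'] (min_width=10, slack=7)
Line 7: ['evening', 'line'] (min_width=12, slack=5)
Line 8: ['universe', 'grass'] (min_width=14, slack=3)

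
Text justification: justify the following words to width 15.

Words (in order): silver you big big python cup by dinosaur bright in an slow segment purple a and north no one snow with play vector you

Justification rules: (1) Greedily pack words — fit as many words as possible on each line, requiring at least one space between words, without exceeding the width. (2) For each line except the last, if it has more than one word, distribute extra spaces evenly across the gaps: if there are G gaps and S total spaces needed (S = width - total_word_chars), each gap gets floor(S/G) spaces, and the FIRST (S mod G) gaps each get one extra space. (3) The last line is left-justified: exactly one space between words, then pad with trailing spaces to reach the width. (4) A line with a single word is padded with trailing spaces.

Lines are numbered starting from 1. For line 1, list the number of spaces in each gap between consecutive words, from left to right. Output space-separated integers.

Line 1: ['silver', 'you', 'big'] (min_width=14, slack=1)
Line 2: ['big', 'python', 'cup'] (min_width=14, slack=1)
Line 3: ['by', 'dinosaur'] (min_width=11, slack=4)
Line 4: ['bright', 'in', 'an'] (min_width=12, slack=3)
Line 5: ['slow', 'segment'] (min_width=12, slack=3)
Line 6: ['purple', 'a', 'and'] (min_width=12, slack=3)
Line 7: ['north', 'no', 'one'] (min_width=12, slack=3)
Line 8: ['snow', 'with', 'play'] (min_width=14, slack=1)
Line 9: ['vector', 'you'] (min_width=10, slack=5)

Answer: 2 1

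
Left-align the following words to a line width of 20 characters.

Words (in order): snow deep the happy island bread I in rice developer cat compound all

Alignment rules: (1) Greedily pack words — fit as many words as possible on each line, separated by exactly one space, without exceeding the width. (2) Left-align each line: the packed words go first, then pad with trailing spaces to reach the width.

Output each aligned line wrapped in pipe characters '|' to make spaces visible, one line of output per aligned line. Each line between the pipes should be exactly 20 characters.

Line 1: ['snow', 'deep', 'the', 'happy'] (min_width=19, slack=1)
Line 2: ['island', 'bread', 'I', 'in'] (min_width=17, slack=3)
Line 3: ['rice', 'developer', 'cat'] (min_width=18, slack=2)
Line 4: ['compound', 'all'] (min_width=12, slack=8)

Answer: |snow deep the happy |
|island bread I in   |
|rice developer cat  |
|compound all        |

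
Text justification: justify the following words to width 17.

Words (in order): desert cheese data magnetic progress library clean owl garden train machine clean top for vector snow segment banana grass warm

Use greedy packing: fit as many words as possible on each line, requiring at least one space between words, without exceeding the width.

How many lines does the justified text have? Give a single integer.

Answer: 9

Derivation:
Line 1: ['desert', 'cheese'] (min_width=13, slack=4)
Line 2: ['data', 'magnetic'] (min_width=13, slack=4)
Line 3: ['progress', 'library'] (min_width=16, slack=1)
Line 4: ['clean', 'owl', 'garden'] (min_width=16, slack=1)
Line 5: ['train', 'machine'] (min_width=13, slack=4)
Line 6: ['clean', 'top', 'for'] (min_width=13, slack=4)
Line 7: ['vector', 'snow'] (min_width=11, slack=6)
Line 8: ['segment', 'banana'] (min_width=14, slack=3)
Line 9: ['grass', 'warm'] (min_width=10, slack=7)
Total lines: 9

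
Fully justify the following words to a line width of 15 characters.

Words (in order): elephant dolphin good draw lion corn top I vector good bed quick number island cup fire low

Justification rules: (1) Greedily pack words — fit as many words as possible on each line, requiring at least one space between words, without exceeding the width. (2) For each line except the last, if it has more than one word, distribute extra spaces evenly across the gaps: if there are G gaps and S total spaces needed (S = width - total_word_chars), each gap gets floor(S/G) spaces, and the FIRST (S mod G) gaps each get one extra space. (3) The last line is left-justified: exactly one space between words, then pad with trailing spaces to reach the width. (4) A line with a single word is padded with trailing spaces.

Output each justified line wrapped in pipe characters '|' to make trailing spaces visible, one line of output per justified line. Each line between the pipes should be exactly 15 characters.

Answer: |elephant       |
|dolphin    good|
|draw  lion corn|
|top   I  vector|
|good  bed quick|
|number   island|
|cup fire low   |

Derivation:
Line 1: ['elephant'] (min_width=8, slack=7)
Line 2: ['dolphin', 'good'] (min_width=12, slack=3)
Line 3: ['draw', 'lion', 'corn'] (min_width=14, slack=1)
Line 4: ['top', 'I', 'vector'] (min_width=12, slack=3)
Line 5: ['good', 'bed', 'quick'] (min_width=14, slack=1)
Line 6: ['number', 'island'] (min_width=13, slack=2)
Line 7: ['cup', 'fire', 'low'] (min_width=12, slack=3)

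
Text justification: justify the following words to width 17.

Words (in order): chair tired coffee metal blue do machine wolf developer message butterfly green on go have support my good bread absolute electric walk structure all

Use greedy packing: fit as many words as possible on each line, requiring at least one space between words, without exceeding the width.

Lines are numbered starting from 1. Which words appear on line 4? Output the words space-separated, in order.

Answer: developer message

Derivation:
Line 1: ['chair', 'tired'] (min_width=11, slack=6)
Line 2: ['coffee', 'metal', 'blue'] (min_width=17, slack=0)
Line 3: ['do', 'machine', 'wolf'] (min_width=15, slack=2)
Line 4: ['developer', 'message'] (min_width=17, slack=0)
Line 5: ['butterfly', 'green'] (min_width=15, slack=2)
Line 6: ['on', 'go', 'have'] (min_width=10, slack=7)
Line 7: ['support', 'my', 'good'] (min_width=15, slack=2)
Line 8: ['bread', 'absolute'] (min_width=14, slack=3)
Line 9: ['electric', 'walk'] (min_width=13, slack=4)
Line 10: ['structure', 'all'] (min_width=13, slack=4)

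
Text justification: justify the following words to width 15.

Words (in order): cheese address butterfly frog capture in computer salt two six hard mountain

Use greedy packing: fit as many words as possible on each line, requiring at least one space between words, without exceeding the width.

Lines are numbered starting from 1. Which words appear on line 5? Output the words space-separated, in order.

Answer: two six hard

Derivation:
Line 1: ['cheese', 'address'] (min_width=14, slack=1)
Line 2: ['butterfly', 'frog'] (min_width=14, slack=1)
Line 3: ['capture', 'in'] (min_width=10, slack=5)
Line 4: ['computer', 'salt'] (min_width=13, slack=2)
Line 5: ['two', 'six', 'hard'] (min_width=12, slack=3)
Line 6: ['mountain'] (min_width=8, slack=7)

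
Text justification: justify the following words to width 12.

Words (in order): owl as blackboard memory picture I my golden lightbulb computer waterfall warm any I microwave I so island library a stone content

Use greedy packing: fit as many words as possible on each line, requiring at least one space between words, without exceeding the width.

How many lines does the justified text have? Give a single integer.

Line 1: ['owl', 'as'] (min_width=6, slack=6)
Line 2: ['blackboard'] (min_width=10, slack=2)
Line 3: ['memory'] (min_width=6, slack=6)
Line 4: ['picture', 'I', 'my'] (min_width=12, slack=0)
Line 5: ['golden'] (min_width=6, slack=6)
Line 6: ['lightbulb'] (min_width=9, slack=3)
Line 7: ['computer'] (min_width=8, slack=4)
Line 8: ['waterfall'] (min_width=9, slack=3)
Line 9: ['warm', 'any', 'I'] (min_width=10, slack=2)
Line 10: ['microwave', 'I'] (min_width=11, slack=1)
Line 11: ['so', 'island'] (min_width=9, slack=3)
Line 12: ['library', 'a'] (min_width=9, slack=3)
Line 13: ['stone'] (min_width=5, slack=7)
Line 14: ['content'] (min_width=7, slack=5)
Total lines: 14

Answer: 14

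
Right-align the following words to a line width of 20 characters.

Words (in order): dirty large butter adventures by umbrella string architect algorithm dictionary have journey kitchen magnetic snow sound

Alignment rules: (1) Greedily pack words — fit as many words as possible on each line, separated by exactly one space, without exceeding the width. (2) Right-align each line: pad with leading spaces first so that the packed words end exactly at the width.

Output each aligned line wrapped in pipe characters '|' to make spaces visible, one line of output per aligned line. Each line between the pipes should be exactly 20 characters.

Answer: |  dirty large butter|
|       adventures by|
|     umbrella string|
| architect algorithm|
|     dictionary have|
|     journey kitchen|
| magnetic snow sound|

Derivation:
Line 1: ['dirty', 'large', 'butter'] (min_width=18, slack=2)
Line 2: ['adventures', 'by'] (min_width=13, slack=7)
Line 3: ['umbrella', 'string'] (min_width=15, slack=5)
Line 4: ['architect', 'algorithm'] (min_width=19, slack=1)
Line 5: ['dictionary', 'have'] (min_width=15, slack=5)
Line 6: ['journey', 'kitchen'] (min_width=15, slack=5)
Line 7: ['magnetic', 'snow', 'sound'] (min_width=19, slack=1)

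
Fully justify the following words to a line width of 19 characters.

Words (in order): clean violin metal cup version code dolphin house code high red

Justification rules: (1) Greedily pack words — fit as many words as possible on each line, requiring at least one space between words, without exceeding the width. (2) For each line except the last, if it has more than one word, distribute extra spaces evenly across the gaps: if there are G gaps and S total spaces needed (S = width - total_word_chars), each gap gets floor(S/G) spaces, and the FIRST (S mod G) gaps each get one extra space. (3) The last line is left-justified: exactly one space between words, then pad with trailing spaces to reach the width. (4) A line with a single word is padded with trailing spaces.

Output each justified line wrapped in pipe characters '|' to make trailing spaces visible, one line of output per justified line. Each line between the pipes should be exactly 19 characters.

Answer: |clean  violin metal|
|cup   version  code|
|dolphin  house code|
|high red           |

Derivation:
Line 1: ['clean', 'violin', 'metal'] (min_width=18, slack=1)
Line 2: ['cup', 'version', 'code'] (min_width=16, slack=3)
Line 3: ['dolphin', 'house', 'code'] (min_width=18, slack=1)
Line 4: ['high', 'red'] (min_width=8, slack=11)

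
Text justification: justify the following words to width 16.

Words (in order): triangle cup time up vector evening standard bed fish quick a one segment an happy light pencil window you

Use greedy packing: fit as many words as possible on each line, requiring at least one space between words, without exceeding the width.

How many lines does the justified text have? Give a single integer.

Answer: 8

Derivation:
Line 1: ['triangle', 'cup'] (min_width=12, slack=4)
Line 2: ['time', 'up', 'vector'] (min_width=14, slack=2)
Line 3: ['evening', 'standard'] (min_width=16, slack=0)
Line 4: ['bed', 'fish', 'quick', 'a'] (min_width=16, slack=0)
Line 5: ['one', 'segment', 'an'] (min_width=14, slack=2)
Line 6: ['happy', 'light'] (min_width=11, slack=5)
Line 7: ['pencil', 'window'] (min_width=13, slack=3)
Line 8: ['you'] (min_width=3, slack=13)
Total lines: 8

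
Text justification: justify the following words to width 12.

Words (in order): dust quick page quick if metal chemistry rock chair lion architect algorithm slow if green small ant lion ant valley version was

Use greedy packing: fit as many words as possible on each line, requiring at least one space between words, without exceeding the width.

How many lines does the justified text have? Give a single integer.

Line 1: ['dust', 'quick'] (min_width=10, slack=2)
Line 2: ['page', 'quick'] (min_width=10, slack=2)
Line 3: ['if', 'metal'] (min_width=8, slack=4)
Line 4: ['chemistry'] (min_width=9, slack=3)
Line 5: ['rock', 'chair'] (min_width=10, slack=2)
Line 6: ['lion'] (min_width=4, slack=8)
Line 7: ['architect'] (min_width=9, slack=3)
Line 8: ['algorithm'] (min_width=9, slack=3)
Line 9: ['slow', 'if'] (min_width=7, slack=5)
Line 10: ['green', 'small'] (min_width=11, slack=1)
Line 11: ['ant', 'lion', 'ant'] (min_width=12, slack=0)
Line 12: ['valley'] (min_width=6, slack=6)
Line 13: ['version', 'was'] (min_width=11, slack=1)
Total lines: 13

Answer: 13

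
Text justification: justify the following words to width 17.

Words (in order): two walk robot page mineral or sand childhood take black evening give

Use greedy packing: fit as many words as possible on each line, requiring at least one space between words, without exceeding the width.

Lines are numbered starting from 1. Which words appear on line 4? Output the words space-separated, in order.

Answer: take black

Derivation:
Line 1: ['two', 'walk', 'robot'] (min_width=14, slack=3)
Line 2: ['page', 'mineral', 'or'] (min_width=15, slack=2)
Line 3: ['sand', 'childhood'] (min_width=14, slack=3)
Line 4: ['take', 'black'] (min_width=10, slack=7)
Line 5: ['evening', 'give'] (min_width=12, slack=5)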